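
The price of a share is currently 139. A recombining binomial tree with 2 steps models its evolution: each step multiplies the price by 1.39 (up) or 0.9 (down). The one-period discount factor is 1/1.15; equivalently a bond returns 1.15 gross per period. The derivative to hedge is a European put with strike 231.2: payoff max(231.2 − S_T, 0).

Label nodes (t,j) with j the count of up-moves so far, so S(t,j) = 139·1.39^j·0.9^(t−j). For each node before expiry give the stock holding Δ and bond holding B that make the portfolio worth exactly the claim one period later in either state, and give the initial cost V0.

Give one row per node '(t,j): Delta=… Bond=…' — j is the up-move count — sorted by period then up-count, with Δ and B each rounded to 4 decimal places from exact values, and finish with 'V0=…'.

(0,0): Delta=-0.7566 Bond=148.3462
(1,0): Delta=-1.0000 Bond=201.0435
(1,1): Delta=-0.6054 Bond=141.3705
V0=43.1744

Under the risk-neutral measure, an up-move has probability p* = (R−d)/(u−d) = 0.5102 and values discount at R = 1.15.
Payoff layer (t=2): V(2,0)=118.6100, V(2,1)=57.3110, V(2,2)=0.0000
Node (1,0) S=125.1000: V=(p*·57.3110+(1−p*)·118.6100)/1.15=75.9435; Δ=(57.3110−118.6100)/(173.8890−112.5900)=-1.0000; B=V−Δ·S=201.0435
Node (1,1) S=193.2100: V=(p*·0.0000+(1−p*)·57.3110)/1.15=24.4093; Δ=(0.0000−57.3110)/(268.5619−173.8890)=-0.6054; B=V−Δ·S=141.3705
Node (0,0) S=139.0000: V=(p*·24.4093+(1−p*)·75.9435)/1.15=43.1744; Δ=(24.4093−75.9435)/(193.2100−125.1000)=-0.7566; B=V−Δ·S=148.3462
Root portfolio cost Δ·139+B reproduces V0=43.1744.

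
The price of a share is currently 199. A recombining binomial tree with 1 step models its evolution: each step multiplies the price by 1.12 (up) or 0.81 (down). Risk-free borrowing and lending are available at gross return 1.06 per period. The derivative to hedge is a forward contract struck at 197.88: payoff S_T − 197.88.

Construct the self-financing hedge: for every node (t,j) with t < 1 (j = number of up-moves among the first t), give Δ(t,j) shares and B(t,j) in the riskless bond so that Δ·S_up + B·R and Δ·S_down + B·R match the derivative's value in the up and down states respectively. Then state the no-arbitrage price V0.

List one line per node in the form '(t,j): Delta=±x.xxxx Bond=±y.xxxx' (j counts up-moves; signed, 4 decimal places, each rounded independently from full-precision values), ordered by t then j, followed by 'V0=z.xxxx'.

(0,0): Delta=1.0000 Bond=-186.6792
V0=12.3208

Under the risk-neutral measure, an up-move has probability p* = (R−d)/(u−d) = 0.8065 and values discount at R = 1.06.
Terminal values V(1,·): V(1,0)=-36.6900, V(1,1)=25.0000
(0,0): S=199.0000. Δ = (V_up−V_dn)/(S_up−S_dn) = (25.0000−-36.6900)/(222.8800−161.1900) = 1.0000. V = [p*·25.0000 + (1−p*)·-36.6900]/1.06 = 12.3208. B = V − Δ·S = -186.6792.
Self-financing check: at every node Δ·S+B equals the discounted successor values.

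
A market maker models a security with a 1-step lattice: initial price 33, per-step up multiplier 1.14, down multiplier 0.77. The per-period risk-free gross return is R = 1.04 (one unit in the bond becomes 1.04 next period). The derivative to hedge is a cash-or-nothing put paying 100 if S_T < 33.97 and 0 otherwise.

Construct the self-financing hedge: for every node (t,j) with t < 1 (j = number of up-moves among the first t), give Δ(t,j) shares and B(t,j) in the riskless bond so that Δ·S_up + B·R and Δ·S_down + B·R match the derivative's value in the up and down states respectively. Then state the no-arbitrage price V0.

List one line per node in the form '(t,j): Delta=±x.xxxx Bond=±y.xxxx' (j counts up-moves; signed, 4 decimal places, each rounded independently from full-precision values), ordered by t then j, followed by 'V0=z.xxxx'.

(0,0): Delta=-8.1900 Bond=296.2578
V0=25.9875

Since d<R<u, set p* = (R−d)/(u−d) = 0.7297; price each node as the discounted p*-expectation of its children.
Terminal payoffs: V(1,0)=100.0000, V(1,1)=0.0000
(0,0): S=33.0000. Δ = (V_up−V_dn)/(S_up−S_dn) = (0.0000−100.0000)/(37.6200−25.4100) = -8.1900. V = [p*·0.0000 + (1−p*)·100.0000]/1.04 = 25.9875. B = V − Δ·S = 296.2578.
Root portfolio cost Δ·33+B reproduces V0=25.9875.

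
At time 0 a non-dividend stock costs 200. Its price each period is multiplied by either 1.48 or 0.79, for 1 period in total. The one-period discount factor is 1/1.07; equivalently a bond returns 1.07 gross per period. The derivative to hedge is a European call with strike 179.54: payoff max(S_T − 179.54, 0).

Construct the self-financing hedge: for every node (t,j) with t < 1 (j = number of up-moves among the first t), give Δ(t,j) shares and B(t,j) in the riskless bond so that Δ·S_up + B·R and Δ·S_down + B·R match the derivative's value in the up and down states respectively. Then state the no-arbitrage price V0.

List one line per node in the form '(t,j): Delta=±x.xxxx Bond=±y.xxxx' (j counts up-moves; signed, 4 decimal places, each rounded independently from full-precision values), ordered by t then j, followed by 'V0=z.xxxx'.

No-arbitrage ⇒ martingale measure with p* = (R−d)/(u−d) = 0.4058.
Payoff layer (t=1): V(1,0)=0.0000, V(1,1)=116.4600
Node (0,0) S=200.0000: V=(p*·116.4600+(1−p*)·0.0000)/1.07=44.1674; Δ=(116.4600−0.0000)/(296.0000−158.0000)=0.8439; B=V−Δ·S=-124.6152
Check: Δ(0,0)·S0 + B(0,0) = 44.1674 = V0.

(0,0): Delta=0.8439 Bond=-124.6152
V0=44.1674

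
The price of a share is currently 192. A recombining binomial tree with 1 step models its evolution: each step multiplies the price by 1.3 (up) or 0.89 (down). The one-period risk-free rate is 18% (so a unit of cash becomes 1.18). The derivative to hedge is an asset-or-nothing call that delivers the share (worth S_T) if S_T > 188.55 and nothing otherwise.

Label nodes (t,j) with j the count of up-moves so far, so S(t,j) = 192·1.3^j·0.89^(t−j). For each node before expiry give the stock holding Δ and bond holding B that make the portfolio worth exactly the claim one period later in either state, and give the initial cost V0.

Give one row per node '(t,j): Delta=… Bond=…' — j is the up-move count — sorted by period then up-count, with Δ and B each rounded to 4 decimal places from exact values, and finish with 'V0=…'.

(0,0): Delta=3.1707 Bond=-459.1649
V0=149.6155

Under the risk-neutral measure, an up-move has probability p* = (R−d)/(u−d) = 0.7073 and values discount at R = 1.18.
At expiry t=1: V(1,0)=0.0000, V(1,1)=249.6000
Node (0,0) S=192.0000: V=(p*·249.6000+(1−p*)·0.0000)/1.18=149.6155; Δ=(249.6000−0.0000)/(249.6000−170.8800)=3.1707; B=V−Δ·S=-459.1649
Self-financing check: at every node Δ·S+B equals the discounted successor values.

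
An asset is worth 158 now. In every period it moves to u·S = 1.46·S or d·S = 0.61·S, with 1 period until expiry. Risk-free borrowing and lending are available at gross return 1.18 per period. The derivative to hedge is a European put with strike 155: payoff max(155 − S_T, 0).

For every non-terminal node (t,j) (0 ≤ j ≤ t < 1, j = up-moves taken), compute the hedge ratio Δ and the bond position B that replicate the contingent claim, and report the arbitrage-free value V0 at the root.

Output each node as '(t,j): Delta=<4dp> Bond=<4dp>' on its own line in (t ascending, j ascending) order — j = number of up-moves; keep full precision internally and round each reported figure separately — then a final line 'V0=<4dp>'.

The replicating-portfolio and risk-neutral prices coincide; use p* = (1.18−0.61)/(1.46−0.61) = 0.6706 for the latter.
Payoff layer (t=1): V(1,0)=58.6200, V(1,1)=0.0000
(0,0): S=158.0000. Δ = (V_up−V_dn)/(S_up−S_dn) = (0.0000−58.6200)/(230.6800−96.3800) = -0.4365. V = [p*·0.0000 + (1−p*)·58.6200]/1.18 = 16.3645. B = V − Δ·S = 85.3292.
The time-0 hedge costs 16.3645, which is the no-arbitrage price.

(0,0): Delta=-0.4365 Bond=85.3292
V0=16.3645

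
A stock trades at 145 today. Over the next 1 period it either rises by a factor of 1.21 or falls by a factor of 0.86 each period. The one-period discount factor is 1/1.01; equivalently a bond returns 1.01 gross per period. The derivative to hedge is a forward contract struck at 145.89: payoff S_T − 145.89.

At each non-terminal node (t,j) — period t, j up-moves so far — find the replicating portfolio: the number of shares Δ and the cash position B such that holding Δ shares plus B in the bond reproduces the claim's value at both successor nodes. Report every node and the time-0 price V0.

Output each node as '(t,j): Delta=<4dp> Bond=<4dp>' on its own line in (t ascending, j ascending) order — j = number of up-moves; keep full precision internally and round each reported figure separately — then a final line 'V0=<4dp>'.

(0,0): Delta=1.0000 Bond=-144.4455
V0=0.5545

No-arbitrage ⇒ martingale measure with p* = (R−d)/(u−d) = 0.4286.
Payoff layer (t=1): V(1,0)=-21.1900, V(1,1)=29.5600
(0,0): S=145.0000. Δ = (V_up−V_dn)/(S_up−S_dn) = (29.5600−-21.1900)/(175.4500−124.7000) = 1.0000. V = [p*·29.5600 + (1−p*)·-21.1900]/1.01 = 0.5545. B = V − Δ·S = -144.4455.
Each (Δ,B) replicates both successor values, so the strategy is self-financing and V0 is arbitrage-free.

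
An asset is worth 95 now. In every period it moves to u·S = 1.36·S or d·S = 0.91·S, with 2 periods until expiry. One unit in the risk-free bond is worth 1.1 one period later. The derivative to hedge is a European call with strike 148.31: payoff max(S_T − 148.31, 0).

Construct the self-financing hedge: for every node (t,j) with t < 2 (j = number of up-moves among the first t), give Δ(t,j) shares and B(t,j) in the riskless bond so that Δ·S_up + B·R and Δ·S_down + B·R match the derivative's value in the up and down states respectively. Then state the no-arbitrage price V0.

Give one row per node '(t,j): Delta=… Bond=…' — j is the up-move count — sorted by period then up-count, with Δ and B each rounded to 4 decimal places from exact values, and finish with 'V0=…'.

(0,0): Delta=0.2460 Bond=-19.3360
(1,0): Delta=0.0000 Bond=0.0000
(1,1): Delta=0.4713 Bond=-50.3754
V0=4.0372

No-arbitrage ⇒ martingale measure with p* = (R−d)/(u−d) = 0.4222.
Payoff layer (t=2): V(2,0)=0.0000, V(2,1)=0.0000, V(2,2)=27.4020
(1,0): S=86.4500. Δ = (V_up−V_dn)/(S_up−S_dn) = (0.0000−0.0000)/(117.5720−78.6695) = 0.0000. V = [p*·0.0000 + (1−p*)·0.0000]/1.1 = 0.0000. B = V − Δ·S = 0.0000.
(1,1): S=129.2000. Δ = (V_up−V_dn)/(S_up−S_dn) = (27.4020−0.0000)/(175.7120−117.5720) = 0.4713. V = [p*·27.4020 + (1−p*)·0.0000]/1.1 = 10.5179. B = V − Δ·S = -50.3754.
(0,0): S=95.0000. Δ = (V_up−V_dn)/(S_up−S_dn) = (10.5179−0.0000)/(129.2000−86.4500) = 0.2460. V = [p*·10.5179 + (1−p*)·0.0000]/1.1 = 4.0372. B = V − Δ·S = -19.3360.
Each (Δ,B) replicates both successor values, so the strategy is self-financing and V0 is arbitrage-free.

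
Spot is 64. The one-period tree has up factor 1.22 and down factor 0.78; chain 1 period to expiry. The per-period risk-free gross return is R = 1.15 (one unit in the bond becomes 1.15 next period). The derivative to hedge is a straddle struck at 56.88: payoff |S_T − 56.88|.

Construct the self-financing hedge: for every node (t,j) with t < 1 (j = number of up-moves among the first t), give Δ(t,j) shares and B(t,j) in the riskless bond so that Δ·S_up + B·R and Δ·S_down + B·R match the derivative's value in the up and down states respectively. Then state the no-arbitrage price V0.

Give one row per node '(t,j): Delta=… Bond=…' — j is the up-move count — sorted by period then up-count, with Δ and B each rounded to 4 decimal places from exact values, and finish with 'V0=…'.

(0,0): Delta=0.5057 Bond=-15.8988
V0=16.4648

Under the risk-neutral measure, an up-move has probability p* = (R−d)/(u−d) = 0.8409 and values discount at R = 1.15.
Terminal payoffs: V(1,0)=6.9600, V(1,1)=21.2000
Node (0,0) S=64.0000: V=(p*·21.2000+(1−p*)·6.9600)/1.15=16.4648; Δ=(21.2000−6.9600)/(78.0800−49.9200)=0.5057; B=V−Δ·S=-15.8988
Each (Δ,B) replicates both successor values, so the strategy is self-financing and V0 is arbitrage-free.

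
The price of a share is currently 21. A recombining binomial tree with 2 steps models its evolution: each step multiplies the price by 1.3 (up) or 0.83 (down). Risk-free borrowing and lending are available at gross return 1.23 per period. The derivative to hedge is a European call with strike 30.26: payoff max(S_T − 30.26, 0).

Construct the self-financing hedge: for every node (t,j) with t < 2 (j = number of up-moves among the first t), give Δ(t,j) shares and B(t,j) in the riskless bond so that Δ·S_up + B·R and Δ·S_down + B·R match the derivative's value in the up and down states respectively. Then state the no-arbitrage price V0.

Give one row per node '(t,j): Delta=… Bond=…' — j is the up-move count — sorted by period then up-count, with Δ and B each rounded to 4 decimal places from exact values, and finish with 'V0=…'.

No-arbitrage ⇒ martingale measure with p* = (R−d)/(u−d) = 0.8511.
Terminal values V(2,·): V(2,0)=0.0000, V(2,1)=0.0000, V(2,2)=5.2300
Node (1,0) S=17.4300: V=(p*·0.0000+(1−p*)·0.0000)/1.23=0.0000; Δ=(0.0000−0.0000)/(22.6590−14.4669)=0.0000; B=V−Δ·S=0.0000
Node (1,1) S=27.3000: V=(p*·5.2300+(1−p*)·0.0000)/1.23=3.6188; Δ=(5.2300−0.0000)/(35.4900−22.6590)=0.4076; B=V−Δ·S=-7.5089
Node (0,0) S=21.0000: V=(p*·3.6188+(1−p*)·0.0000)/1.23=2.5039; Δ=(3.6188−0.0000)/(27.3000−17.4300)=0.3666; B=V−Δ·S=-5.1956
Root portfolio cost Δ·21+B reproduces V0=2.5039.

(0,0): Delta=0.3666 Bond=-5.1956
(1,0): Delta=0.0000 Bond=0.0000
(1,1): Delta=0.4076 Bond=-7.5089
V0=2.5039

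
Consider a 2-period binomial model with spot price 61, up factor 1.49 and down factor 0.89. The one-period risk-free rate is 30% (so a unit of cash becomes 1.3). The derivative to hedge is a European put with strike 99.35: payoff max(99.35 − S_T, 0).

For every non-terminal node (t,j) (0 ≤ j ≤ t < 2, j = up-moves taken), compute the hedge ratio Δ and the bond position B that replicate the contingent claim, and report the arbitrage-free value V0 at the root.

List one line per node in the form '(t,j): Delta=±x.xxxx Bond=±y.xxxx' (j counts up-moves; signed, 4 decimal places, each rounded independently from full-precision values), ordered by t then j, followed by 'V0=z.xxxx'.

(0,0): Delta=-0.4819 Bond=37.1496
(1,0): Delta=-1.0000 Bond=76.4231
(1,1): Delta=-0.3385 Bond=35.2593
V0=7.7548

The replicating-portfolio and risk-neutral prices coincide; use p* = (1.3−0.89)/(1.49−0.89) = 0.6833 for the latter.
Terminal values V(2,·): V(2,0)=51.0319, V(2,1)=18.4579, V(2,2)=0.0000
Node (1,0) S=54.2900: V=(p*·18.4579+(1−p*)·51.0319)/1.3=22.1331; Δ=(18.4579−51.0319)/(80.8921−48.3181)=-1.0000; B=V−Δ·S=76.4231
Node (1,1) S=90.8900: V=(p*·0.0000+(1−p*)·18.4579)/1.3=4.4962; Δ=(0.0000−18.4579)/(135.4261−80.8921)=-0.3385; B=V−Δ·S=35.2593
Node (0,0) S=61.0000: V=(p*·4.4962+(1−p*)·22.1331)/1.3=7.7548; Δ=(4.4962−22.1331)/(90.8900−54.2900)=-0.4819; B=V−Δ·S=37.1496
Each (Δ,B) replicates both successor values, so the strategy is self-financing and V0 is arbitrage-free.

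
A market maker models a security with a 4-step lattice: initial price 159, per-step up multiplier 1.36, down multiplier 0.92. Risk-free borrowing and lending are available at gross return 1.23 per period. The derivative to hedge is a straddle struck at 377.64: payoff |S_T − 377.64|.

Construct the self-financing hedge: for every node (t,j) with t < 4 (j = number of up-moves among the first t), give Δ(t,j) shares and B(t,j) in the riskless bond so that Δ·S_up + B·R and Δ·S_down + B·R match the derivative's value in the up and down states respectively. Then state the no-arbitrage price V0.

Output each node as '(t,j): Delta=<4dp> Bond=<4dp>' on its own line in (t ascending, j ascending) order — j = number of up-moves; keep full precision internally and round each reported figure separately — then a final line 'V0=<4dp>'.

The replicating-portfolio and risk-neutral prices coincide; use p* = (1.23−0.92)/(1.36−0.92) = 0.7045 for the latter.
Terminal values V(4,·): V(4,0)=263.7335, V(4,1)=209.2565, V(4,2)=128.7253, V(4,3)=9.6791, V(4,4)=166.3022
(3,0): S=123.8114. Δ = (V_up−V_dn)/(S_up−S_dn) = (209.2565−263.7335)/(168.3835−113.9065) = -1.0000. V = [p*·209.2565 + (1−p*)·263.7335]/1.23 = 183.2130. B = V − Δ·S = 307.0244.
(3,1): S=183.0255. Δ = (V_up−V_dn)/(S_up−S_dn) = (128.7253−209.2565)/(248.9147−168.3835) = -1.0000. V = [p*·128.7253 + (1−p*)·209.2565]/1.23 = 123.9989. B = V − Δ·S = 307.0244.
(3,2): S=270.5595. Δ = (V_up−V_dn)/(S_up−S_dn) = (9.6791−128.7253)/(367.9609−248.9147) = -1.0000. V = [p*·9.6791 + (1−p*)·128.7253]/1.23 = 36.4649. B = V − Δ·S = 307.0244.
(3,3): S=399.9575. Δ = (V_up−V_dn)/(S_up−S_dn) = (166.3022−9.6791)/(543.9422−367.9609) = 0.8900. V = [p*·166.3022 + (1−p*)·9.6791]/1.23 = 97.5831. B = V − Δ·S = -258.3785.
(2,0): S=134.5776. Δ = (V_up−V_dn)/(S_up−S_dn) = (123.9989−183.2130)/(183.0255−123.8114) = -1.0000. V = [p*·123.9989 + (1−p*)·183.2130]/1.23 = 115.0357. B = V − Δ·S = 249.6133.
(2,1): S=198.9408. Δ = (V_up−V_dn)/(S_up−S_dn) = (36.4649−123.9989)/(270.5595−183.0255) = -1.0000. V = [p*·36.4649 + (1−p*)·123.9989]/1.23 = 50.6725. B = V − Δ·S = 249.6133.
(2,2): S=294.0864. Δ = (V_up−V_dn)/(S_up−S_dn) = (97.5831−36.4649)/(399.9575−270.5595) = 0.4723. V = [p*·97.5831 + (1−p*)·36.4649]/1.23 = 64.6548. B = V − Δ·S = -74.2501.
(1,0): S=146.2800. Δ = (V_up−V_dn)/(S_up−S_dn) = (50.6725−115.0357)/(198.9408−134.5776) = -1.0000. V = [p*·50.6725 + (1−p*)·115.0357]/1.23 = 56.6577. B = V − Δ·S = 202.9377.
(1,1): S=216.2400. Δ = (V_up−V_dn)/(S_up−S_dn) = (64.6548−50.6725)/(294.0864−198.9408) = 0.1470. V = [p*·64.6548 + (1−p*)·50.6725]/1.23 = 49.2063. B = V − Δ·S = 17.4283.
(0,0): S=159.0000. Δ = (V_up−V_dn)/(S_up−S_dn) = (49.2063−56.6577)/(216.2400−146.2800) = -0.1065. V = [p*·49.2063 + (1−p*)·56.6577]/1.23 = 41.7950. B = V − Δ·S = 58.7300.
Check: Δ(0,0)·S0 + B(0,0) = 41.7950 = V0.

(0,0): Delta=-0.1065 Bond=58.7300
(1,0): Delta=-1.0000 Bond=202.9377
(1,1): Delta=0.1470 Bond=17.4283
(2,0): Delta=-1.0000 Bond=249.6133
(2,1): Delta=-1.0000 Bond=249.6133
(2,2): Delta=0.4723 Bond=-74.2501
(3,0): Delta=-1.0000 Bond=307.0244
(3,1): Delta=-1.0000 Bond=307.0244
(3,2): Delta=-1.0000 Bond=307.0244
(3,3): Delta=0.8900 Bond=-258.3785
V0=41.7950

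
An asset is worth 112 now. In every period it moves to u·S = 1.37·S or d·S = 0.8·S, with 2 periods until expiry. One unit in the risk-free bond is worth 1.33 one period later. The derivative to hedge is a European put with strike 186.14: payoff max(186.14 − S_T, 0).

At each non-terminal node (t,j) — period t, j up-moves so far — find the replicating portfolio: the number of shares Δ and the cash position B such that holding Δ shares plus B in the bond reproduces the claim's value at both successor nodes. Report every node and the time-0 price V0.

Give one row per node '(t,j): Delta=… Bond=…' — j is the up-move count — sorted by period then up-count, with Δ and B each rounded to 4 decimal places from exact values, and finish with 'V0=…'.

(0,0): Delta=-0.7364 Bond=87.4694
(1,0): Delta=-1.0000 Bond=139.9549
(1,1): Delta=-0.7248 Bond=114.5516
V0=4.9951

Risk-neutral probability p* = (R−d)/(u−d) = (1.33−0.8)/(1.37−0.8) = 0.9298.
At expiry t=2: V(2,0)=114.4600, V(2,1)=63.3880, V(2,2)=0.0000
  t=1,j=0: stock 89.6000 → up 122.7520 (V=63.3880), down 71.6800 (V=114.4600). Price 50.3549; hedge Δ=-1.0000, bond B=139.9549.
  t=1,j=1: stock 153.4400 → up 210.2128 (V=0.0000), down 122.7520 (V=63.3880). Price 3.3446; hedge Δ=-0.7248, bond B=114.5516.
  t=0,j=0: stock 112.0000 → up 153.4400 (V=3.3446), down 89.6000 (V=50.3549). Price 4.9951; hedge Δ=-0.7364, bond B=87.4694.
Each (Δ,B) replicates both successor values, so the strategy is self-financing and V0 is arbitrage-free.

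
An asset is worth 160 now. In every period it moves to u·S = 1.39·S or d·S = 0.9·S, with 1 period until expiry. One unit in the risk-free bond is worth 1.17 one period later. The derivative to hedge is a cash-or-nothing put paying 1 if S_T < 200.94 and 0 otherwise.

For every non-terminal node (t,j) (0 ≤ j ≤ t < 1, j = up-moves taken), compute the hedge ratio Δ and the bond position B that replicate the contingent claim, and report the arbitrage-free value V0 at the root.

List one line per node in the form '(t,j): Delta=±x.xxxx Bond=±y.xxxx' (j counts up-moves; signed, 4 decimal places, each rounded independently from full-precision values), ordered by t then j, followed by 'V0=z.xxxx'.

(0,0): Delta=-0.0128 Bond=2.4246
V0=0.3837

Under the risk-neutral measure, an up-move has probability p* = (R−d)/(u−d) = 0.5510 and values discount at R = 1.17.
Terminal payoffs: V(1,0)=1.0000, V(1,1)=0.0000
(0,0): S=160.0000. Δ = (V_up−V_dn)/(S_up−S_dn) = (0.0000−1.0000)/(222.4000−144.0000) = -0.0128. V = [p*·0.0000 + (1−p*)·1.0000]/1.17 = 0.3837. B = V − Δ·S = 2.4246.
Self-financing check: at every node Δ·S+B equals the discounted successor values.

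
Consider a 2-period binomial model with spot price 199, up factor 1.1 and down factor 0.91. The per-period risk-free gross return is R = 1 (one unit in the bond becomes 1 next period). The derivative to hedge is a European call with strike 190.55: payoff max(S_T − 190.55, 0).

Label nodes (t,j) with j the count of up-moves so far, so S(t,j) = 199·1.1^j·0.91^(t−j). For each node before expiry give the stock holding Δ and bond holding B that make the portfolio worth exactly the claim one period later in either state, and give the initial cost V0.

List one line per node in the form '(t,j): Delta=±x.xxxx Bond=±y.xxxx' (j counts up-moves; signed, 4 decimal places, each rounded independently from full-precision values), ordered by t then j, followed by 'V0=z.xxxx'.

(0,0): Delta=0.6414 Bond=-112.0627
(1,0): Delta=0.2514 Bond=-41.4242
(1,1): Delta=1.0000 Bond=-190.5500
V0=15.5852

Under the risk-neutral measure, an up-move has probability p* = (R−d)/(u−d) = 0.4737 and values discount at R = 1.
Terminal values V(2,·): V(2,0)=0.0000, V(2,1)=8.6490, V(2,2)=50.2400
(1,0): S=181.0900. Δ = (V_up−V_dn)/(S_up−S_dn) = (8.6490−0.0000)/(199.1990−164.7919) = 0.2514. V = [p*·8.6490 + (1−p*)·0.0000]/1 = 4.0969. B = V − Δ·S = -41.4242.
(1,1): S=218.9000. Δ = (V_up−V_dn)/(S_up−S_dn) = (50.2400−8.6490)/(240.7900−199.1990) = 1.0000. V = [p*·50.2400 + (1−p*)·8.6490]/1 = 28.3500. B = V − Δ·S = -190.5500.
(0,0): S=199.0000. Δ = (V_up−V_dn)/(S_up−S_dn) = (28.3500−4.0969)/(218.9000−181.0900) = 0.6414. V = [p*·28.3500 + (1−p*)·4.0969]/1 = 15.5852. B = V − Δ·S = -112.0627.
Each (Δ,B) replicates both successor values, so the strategy is self-financing and V0 is arbitrage-free.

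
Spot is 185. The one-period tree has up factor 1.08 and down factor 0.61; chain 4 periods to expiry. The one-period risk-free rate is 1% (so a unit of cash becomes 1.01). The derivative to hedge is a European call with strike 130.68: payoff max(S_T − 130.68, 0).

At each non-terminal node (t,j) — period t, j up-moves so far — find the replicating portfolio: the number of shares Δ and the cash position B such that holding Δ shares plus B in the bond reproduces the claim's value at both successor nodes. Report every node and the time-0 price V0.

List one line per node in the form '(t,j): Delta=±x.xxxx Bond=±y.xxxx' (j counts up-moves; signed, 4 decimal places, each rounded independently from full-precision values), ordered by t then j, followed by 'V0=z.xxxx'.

(0,0): Delta=0.7952 Bond=-82.0455
(1,0): Delta=0.1537 Bond=-10.4731
(1,1): Delta=0.8586 Bond=-95.5347
(2,0): Delta=0.0000 Bond=0.0000
(2,1): Delta=0.1689 Bond=-12.4290
(2,2): Delta=0.9267 Bond=-111.2007
(3,0): Delta=0.0000 Bond=0.0000
(3,1): Delta=0.0000 Bond=0.0000
(3,2): Delta=0.1855 Bond=-14.7501
(3,3): Delta=1.0000 Bond=-129.3861
V0=65.0587

Under the risk-neutral measure, an up-move has probability p* = (R−d)/(u−d) = 0.8511 and values discount at R = 1.01.
Terminal values V(4,·): V(4,0)=0.0000, V(4,1)=0.0000, V(4,2)=0.0000, V(4,3)=11.4785, V(4,4)=121.0105
(3,0): S=41.9915. Δ = (V_up−V_dn)/(S_up−S_dn) = (0.0000−0.0000)/(45.3508−25.6148) = 0.0000. V = [p*·0.0000 + (1−p*)·0.0000]/1.01 = 0.0000. B = V − Δ·S = 0.0000.
(3,1): S=74.3456. Δ = (V_up−V_dn)/(S_up−S_dn) = (0.0000−0.0000)/(80.2932−45.3508) = 0.0000. V = [p*·0.0000 + (1−p*)·0.0000]/1.01 = 0.0000. B = V − Δ·S = 0.0000.
(3,2): S=131.6282. Δ = (V_up−V_dn)/(S_up−S_dn) = (11.4785−0.0000)/(142.1585−80.2932) = 0.1855. V = [p*·11.4785 + (1−p*)·0.0000]/1.01 = 9.6722. B = V − Δ·S = -14.7501.
(3,3): S=233.0467. Δ = (V_up−V_dn)/(S_up−S_dn) = (121.0105−11.4785)/(251.6905−142.1585) = 1.0000. V = [p*·121.0105 + (1−p*)·11.4785]/1.01 = 103.6606. B = V − Δ·S = -129.3861.
(2,0): S=68.8385. Δ = (V_up−V_dn)/(S_up−S_dn) = (0.0000−0.0000)/(74.3456−41.9915) = 0.0000. V = [p*·0.0000 + (1−p*)·0.0000]/1.01 = 0.0000. B = V − Δ·S = 0.0000.
(2,1): S=121.8780. Δ = (V_up−V_dn)/(S_up−S_dn) = (9.6722−0.0000)/(131.6282−74.3456) = 0.1689. V = [p*·9.6722 + (1−p*)·0.0000]/1.01 = 8.1502. B = V − Δ·S = -12.4290.
(2,2): S=215.7840. Δ = (V_up−V_dn)/(S_up−S_dn) = (103.6606−9.6722)/(233.0467−131.6282) = 0.9267. V = [p*·103.6606 + (1−p*)·9.6722]/1.01 = 88.7746. B = V − Δ·S = -111.2007.
(1,0): S=112.8500. Δ = (V_up−V_dn)/(S_up−S_dn) = (8.1502−0.0000)/(121.8780−68.8385) = 0.1537. V = [p*·8.1502 + (1−p*)·0.0000]/1.01 = 6.8676. B = V − Δ·S = -10.4731.
(1,1): S=199.8000. Δ = (V_up−V_dn)/(S_up−S_dn) = (88.7746−8.1502)/(215.7840−121.8780) = 0.8586. V = [p*·88.7746 + (1−p*)·8.1502]/1.01 = 76.0066. B = V − Δ·S = -95.5347.
(0,0): S=185.0000. Δ = (V_up−V_dn)/(S_up−S_dn) = (76.0066−6.8676)/(199.8000−112.8500) = 0.7952. V = [p*·76.0066 + (1−p*)·6.8676]/1.01 = 65.0587. B = V − Δ·S = -82.0455.
Self-financing check: at every node Δ·S+B equals the discounted successor values.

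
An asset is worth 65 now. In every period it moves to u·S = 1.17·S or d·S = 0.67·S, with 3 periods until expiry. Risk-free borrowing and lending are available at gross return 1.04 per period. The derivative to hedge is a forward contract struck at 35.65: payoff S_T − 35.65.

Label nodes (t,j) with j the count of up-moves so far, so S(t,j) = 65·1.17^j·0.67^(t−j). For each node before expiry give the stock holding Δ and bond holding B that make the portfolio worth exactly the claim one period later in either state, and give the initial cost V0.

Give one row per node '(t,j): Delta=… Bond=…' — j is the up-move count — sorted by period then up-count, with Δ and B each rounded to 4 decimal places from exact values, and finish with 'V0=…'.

(0,0): Delta=1.0000 Bond=-31.6927
(1,0): Delta=1.0000 Bond=-32.9604
(1,1): Delta=1.0000 Bond=-32.9604
(2,0): Delta=1.0000 Bond=-34.2788
(2,1): Delta=1.0000 Bond=-34.2788
(2,2): Delta=1.0000 Bond=-34.2788
V0=33.3073

Risk-neutral probability p* = (R−d)/(u−d) = (1.04−0.67)/(1.17−0.67) = 0.7400.
Payoff layer (t=3): V(3,0)=-16.1004, V(3,1)=-1.5112, V(3,2)=23.9656, V(3,3)=68.4548
(2,0): S=29.1785. Δ = (V_up−V_dn)/(S_up−S_dn) = (-1.5112−-16.1004)/(34.1388−19.5496) = 1.0000. V = [p*·-1.5112 + (1−p*)·-16.1004]/1.04 = -5.1003. B = V − Δ·S = -34.2788.
(2,1): S=50.9535. Δ = (V_up−V_dn)/(S_up−S_dn) = (23.9656−-1.5112)/(59.6156−34.1388) = 1.0000. V = [p*·23.9656 + (1−p*)·-1.5112]/1.04 = 16.6747. B = V − Δ·S = -34.2788.
(2,2): S=88.9785. Δ = (V_up−V_dn)/(S_up−S_dn) = (68.4548−23.9656)/(104.1048−59.6156) = 1.0000. V = [p*·68.4548 + (1−p*)·23.9656]/1.04 = 54.6997. B = V − Δ·S = -34.2788.
(1,0): S=43.5500. Δ = (V_up−V_dn)/(S_up−S_dn) = (16.6747−-5.1003)/(50.9535−29.1785) = 1.0000. V = [p*·16.6747 + (1−p*)·-5.1003]/1.04 = 10.5896. B = V − Δ·S = -32.9604.
(1,1): S=76.0500. Δ = (V_up−V_dn)/(S_up−S_dn) = (54.6997−16.6747)/(88.9785−50.9535) = 1.0000. V = [p*·54.6997 + (1−p*)·16.6747]/1.04 = 43.0896. B = V − Δ·S = -32.9604.
(0,0): S=65.0000. Δ = (V_up−V_dn)/(S_up−S_dn) = (43.0896−10.5896)/(76.0500−43.5500) = 1.0000. V = [p*·43.0896 + (1−p*)·10.5896]/1.04 = 33.3073. B = V − Δ·S = -31.6927.
Check: Δ(0,0)·S0 + B(0,0) = 33.3073 = V0.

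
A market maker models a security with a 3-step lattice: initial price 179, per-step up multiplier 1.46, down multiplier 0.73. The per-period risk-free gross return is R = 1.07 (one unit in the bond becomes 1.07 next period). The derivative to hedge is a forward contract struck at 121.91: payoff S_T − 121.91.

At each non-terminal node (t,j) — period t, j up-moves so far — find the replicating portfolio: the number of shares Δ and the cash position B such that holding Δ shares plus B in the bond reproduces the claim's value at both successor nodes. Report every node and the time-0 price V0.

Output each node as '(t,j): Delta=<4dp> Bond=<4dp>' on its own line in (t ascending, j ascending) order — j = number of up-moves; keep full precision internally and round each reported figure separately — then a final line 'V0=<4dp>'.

Since d<R<u, set p* = (R−d)/(u−d) = 0.4658; price each node as the discounted p*-expectation of its children.
At expiry t=3: V(3,0)=-52.2760, V(3,1)=17.3581, V(3,2)=156.6262, V(3,3)=435.1623
Node (2,0) S=95.3891: V=(p*·17.3581+(1−p*)·-52.2760)/1.07=-18.5455; Δ=(17.3581−-52.2760)/(139.2681−69.6340)=1.0000; B=V−Δ·S=-113.9346
Node (2,1) S=190.7782: V=(p*·156.6262+(1−p*)·17.3581)/1.07=76.8436; Δ=(156.6262−17.3581)/(278.5362−139.2681)=1.0000; B=V−Δ·S=-113.9346
Node (2,2) S=381.5564: V=(p*·435.1623+(1−p*)·156.6262)/1.07=267.6218; Δ=(435.1623−156.6262)/(557.0723−278.5362)=1.0000; B=V−Δ·S=-113.9346
Node (1,0) S=130.6700: V=(p*·76.8436+(1−p*)·-18.5455)/1.07=24.1891; Δ=(76.8436−-18.5455)/(190.7782−95.3891)=1.0000; B=V−Δ·S=-106.4809
Node (1,1) S=261.3400: V=(p*·267.6218+(1−p*)·76.8436)/1.07=154.8591; Δ=(267.6218−76.8436)/(381.5564−190.7782)=1.0000; B=V−Δ·S=-106.4809
Node (0,0) S=179.0000: V=(p*·154.8591+(1−p*)·24.1891)/1.07=79.4851; Δ=(154.8591−24.1891)/(261.3400−130.6700)=1.0000; B=V−Δ·S=-99.5149
Each (Δ,B) replicates both successor values, so the strategy is self-financing and V0 is arbitrage-free.

(0,0): Delta=1.0000 Bond=-99.5149
(1,0): Delta=1.0000 Bond=-106.4809
(1,1): Delta=1.0000 Bond=-106.4809
(2,0): Delta=1.0000 Bond=-113.9346
(2,1): Delta=1.0000 Bond=-113.9346
(2,2): Delta=1.0000 Bond=-113.9346
V0=79.4851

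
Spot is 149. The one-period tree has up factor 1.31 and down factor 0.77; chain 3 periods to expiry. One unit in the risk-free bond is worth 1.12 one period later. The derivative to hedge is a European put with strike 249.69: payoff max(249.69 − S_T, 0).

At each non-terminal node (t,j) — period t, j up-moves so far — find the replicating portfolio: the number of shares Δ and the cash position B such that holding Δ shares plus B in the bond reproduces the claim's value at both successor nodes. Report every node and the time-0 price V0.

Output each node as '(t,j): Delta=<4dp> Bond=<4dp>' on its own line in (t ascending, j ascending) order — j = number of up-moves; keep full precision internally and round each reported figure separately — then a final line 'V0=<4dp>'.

(0,0): Delta=-0.6451 Bond=141.3651
(1,0): Delta=-1.0000 Bond=199.0513
(1,1): Delta=-0.5318 Bond=136.2224
(2,0): Delta=-1.0000 Bond=222.9375
(2,1): Delta=-1.0000 Bond=222.9375
(2,2): Delta=-0.3824 Bond=114.3691
V0=45.2514

Risk-neutral probability p* = (R−d)/(u−d) = (1.12−0.77)/(1.31−0.77) = 0.6481.
Terminal values V(3,·): V(3,0)=181.6666, V(3,1)=133.9618, V(3,2)=52.8018, V(3,3)=0.0000
(2,0): S=88.3421. Δ = (V_up−V_dn)/(S_up−S_dn) = (133.9618−181.6666)/(115.7282−68.0234) = -1.0000. V = [p*·133.9618 + (1−p*)·181.6666]/1.12 = 134.5954. B = V − Δ·S = 222.9375.
(2,1): S=150.2963. Δ = (V_up−V_dn)/(S_up−S_dn) = (52.8018−133.9618)/(196.8882−115.7282) = -1.0000. V = [p*·52.8018 + (1−p*)·133.9618]/1.12 = 72.6412. B = V − Δ·S = 222.9375.
(2,2): S=255.6989. Δ = (V_up−V_dn)/(S_up−S_dn) = (0.0000−52.8018)/(334.9656−196.8882) = -0.3824. V = [p*·0.0000 + (1−p*)·52.8018]/1.12 = 16.5879. B = V − Δ·S = 114.3691.
(1,0): S=114.7300. Δ = (V_up−V_dn)/(S_up−S_dn) = (72.6412−134.5954)/(150.2963−88.3421) = -1.0000. V = [p*·72.6412 + (1−p*)·134.5954]/1.12 = 84.3213. B = V − Δ·S = 199.0513.
(1,1): S=195.1900. Δ = (V_up−V_dn)/(S_up−S_dn) = (16.5879−72.6412)/(255.6989−150.2963) = -0.5318. V = [p*·16.5879 + (1−p*)·72.6412]/1.12 = 32.4200. B = V − Δ·S = 136.2224.
(0,0): S=149.0000. Δ = (V_up−V_dn)/(S_up−S_dn) = (32.4200−84.3213)/(195.1900−114.7300) = -0.6451. V = [p*·32.4200 + (1−p*)·84.3213]/1.12 = 45.2514. B = V − Δ·S = 141.3651.
Check: Δ(0,0)·S0 + B(0,0) = 45.2514 = V0.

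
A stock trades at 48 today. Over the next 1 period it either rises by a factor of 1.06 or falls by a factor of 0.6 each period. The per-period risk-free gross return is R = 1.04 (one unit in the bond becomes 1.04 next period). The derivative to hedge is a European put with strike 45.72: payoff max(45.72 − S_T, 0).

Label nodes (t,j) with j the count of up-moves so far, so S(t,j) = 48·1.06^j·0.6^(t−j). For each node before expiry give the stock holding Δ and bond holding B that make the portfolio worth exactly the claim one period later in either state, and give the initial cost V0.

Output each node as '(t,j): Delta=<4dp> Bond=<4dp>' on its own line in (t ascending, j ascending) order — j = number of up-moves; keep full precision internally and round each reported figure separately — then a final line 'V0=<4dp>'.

Under the risk-neutral measure, an up-move has probability p* = (R−d)/(u−d) = 0.9565 and values discount at R = 1.04.
At expiry t=1: V(1,0)=16.9200, V(1,1)=0.0000
  t=0,j=0: stock 48.0000 → up 50.8800 (V=0.0000), down 28.8000 (V=16.9200). Price 0.7074; hedge Δ=-0.7663, bond B=37.4900.
The time-0 hedge costs 0.7074, which is the no-arbitrage price.

(0,0): Delta=-0.7663 Bond=37.4900
V0=0.7074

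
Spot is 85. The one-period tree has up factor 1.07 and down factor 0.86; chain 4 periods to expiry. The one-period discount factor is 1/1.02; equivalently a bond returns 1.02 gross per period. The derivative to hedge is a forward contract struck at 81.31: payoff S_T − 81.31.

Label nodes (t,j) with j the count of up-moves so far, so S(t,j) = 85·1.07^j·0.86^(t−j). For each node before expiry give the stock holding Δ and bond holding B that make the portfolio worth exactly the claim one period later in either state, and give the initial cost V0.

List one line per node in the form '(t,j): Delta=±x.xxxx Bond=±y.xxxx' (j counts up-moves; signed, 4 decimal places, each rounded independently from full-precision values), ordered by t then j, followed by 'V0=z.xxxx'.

(0,0): Delta=1.0000 Bond=-75.1179
(1,0): Delta=1.0000 Bond=-76.6202
(1,1): Delta=1.0000 Bond=-76.6202
(2,0): Delta=1.0000 Bond=-78.1526
(2,1): Delta=1.0000 Bond=-78.1526
(2,2): Delta=1.0000 Bond=-78.1526
(3,0): Delta=1.0000 Bond=-79.7157
(3,1): Delta=1.0000 Bond=-79.7157
(3,2): Delta=1.0000 Bond=-79.7157
(3,3): Delta=1.0000 Bond=-79.7157
V0=9.8821

Risk-neutral probability p* = (R−d)/(u−d) = (1.02−0.86)/(1.07−0.86) = 0.7619.
Terminal values V(4,·): V(4,0)=-34.8143, V(4,1)=-23.4607, V(4,2)=-9.3347, V(4,3)=8.2406, V(4,4)=30.1077
  t=3,j=0: stock 54.0648 → up 57.8493 (V=-23.4607), down 46.4957 (V=-34.8143). Price -25.6509; hedge Δ=1.0000, bond B=-79.7157.
  t=3,j=1: stock 67.2666 → up 71.9753 (V=-9.3347), down 57.8493 (V=-23.4607). Price -12.4491; hedge Δ=1.0000, bond B=-79.7157.
  t=3,j=2: stock 83.6922 → up 89.5506 (V=8.2406), down 71.9753 (V=-9.3347). Price 3.9765; hedge Δ=1.0000, bond B=-79.7157.
  t=3,j=3: stock 104.1287 → up 111.4177 (V=30.1077), down 89.5506 (V=8.2406). Price 24.4130; hedge Δ=1.0000, bond B=-79.7157.
  t=2,j=0: stock 62.8660 → up 67.2666 (V=-12.4491), down 54.0648 (V=-25.6509). Price -15.2866; hedge Δ=1.0000, bond B=-78.1526.
  t=2,j=1: stock 78.2170 → up 83.6922 (V=3.9765), down 67.2666 (V=-12.4491). Price 0.0644; hedge Δ=1.0000, bond B=-78.1526.
  t=2,j=2: stock 97.3165 → up 104.1287 (V=24.4130), down 83.6922 (V=3.9765). Price 19.1639; hedge Δ=1.0000, bond B=-78.1526.
  t=1,j=0: stock 73.1000 → up 78.2170 (V=0.0644), down 62.8660 (V=-15.2866). Price -3.5202; hedge Δ=1.0000, bond B=-76.6202.
  t=1,j=1: stock 90.9500 → up 97.3165 (V=19.1639), down 78.2170 (V=0.0644). Price 14.3298; hedge Δ=1.0000, bond B=-76.6202.
  t=0,j=0: stock 85.0000 → up 90.9500 (V=14.3298), down 73.1000 (V=-3.5202). Price 9.8821; hedge Δ=1.0000, bond B=-75.1179.
Each (Δ,B) replicates both successor values, so the strategy is self-financing and V0 is arbitrage-free.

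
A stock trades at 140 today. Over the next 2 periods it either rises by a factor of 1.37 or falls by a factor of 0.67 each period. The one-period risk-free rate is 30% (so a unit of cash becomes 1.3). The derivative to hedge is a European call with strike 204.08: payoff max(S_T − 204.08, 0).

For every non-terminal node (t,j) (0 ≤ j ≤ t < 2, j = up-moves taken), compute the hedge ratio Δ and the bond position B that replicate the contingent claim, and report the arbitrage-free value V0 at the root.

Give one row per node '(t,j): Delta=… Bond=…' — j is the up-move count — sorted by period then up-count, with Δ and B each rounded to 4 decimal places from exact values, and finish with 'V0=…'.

Risk-neutral probability p* = (R−d)/(u−d) = (1.3−0.67)/(1.37−0.67) = 0.9000.
Terminal values V(2,·): V(2,0)=0.0000, V(2,1)=0.0000, V(2,2)=58.6860
Node (1,0) S=93.8000: V=(p*·0.0000+(1−p*)·0.0000)/1.3=0.0000; Δ=(0.0000−0.0000)/(128.5060−62.8460)=0.0000; B=V−Δ·S=0.0000
Node (1,1) S=191.8000: V=(p*·58.6860+(1−p*)·0.0000)/1.3=40.6288; Δ=(58.6860−0.0000)/(262.7660−128.5060)=0.4371; B=V−Δ·S=-43.2084
Node (0,0) S=140.0000: V=(p*·40.6288+(1−p*)·0.0000)/1.3=28.1276; Δ=(40.6288−0.0000)/(191.8000−93.8000)=0.4146; B=V−Δ·S=-29.9135
Check: Δ(0,0)·S0 + B(0,0) = 28.1276 = V0.

(0,0): Delta=0.4146 Bond=-29.9135
(1,0): Delta=0.0000 Bond=0.0000
(1,1): Delta=0.4371 Bond=-43.2084
V0=28.1276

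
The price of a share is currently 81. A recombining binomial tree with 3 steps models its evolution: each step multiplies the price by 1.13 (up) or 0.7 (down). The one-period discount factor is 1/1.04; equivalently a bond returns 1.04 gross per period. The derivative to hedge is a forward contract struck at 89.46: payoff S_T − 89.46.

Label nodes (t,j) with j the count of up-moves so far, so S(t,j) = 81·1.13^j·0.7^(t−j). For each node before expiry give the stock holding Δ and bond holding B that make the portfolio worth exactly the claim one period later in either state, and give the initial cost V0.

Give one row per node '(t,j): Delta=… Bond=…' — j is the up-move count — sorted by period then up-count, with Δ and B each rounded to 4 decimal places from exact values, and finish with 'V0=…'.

(0,0): Delta=1.0000 Bond=-79.5296
(1,0): Delta=1.0000 Bond=-82.7108
(1,1): Delta=1.0000 Bond=-82.7108
(2,0): Delta=1.0000 Bond=-86.0192
(2,1): Delta=1.0000 Bond=-86.0192
(2,2): Delta=1.0000 Bond=-86.0192
V0=1.4704

Risk-neutral probability p* = (R−d)/(u−d) = (1.04−0.7)/(1.13−0.7) = 0.7907.
Terminal values V(3,·): V(3,0)=-61.6770, V(3,1)=-44.6103, V(3,2)=-17.0598, V(3,3)=27.4147
(2,0): S=39.6900. Δ = (V_up−V_dn)/(S_up−S_dn) = (-44.6103−-61.6770)/(44.8497−27.7830) = 1.0000. V = [p*·-44.6103 + (1−p*)·-61.6770]/1.04 = -46.3292. B = V − Δ·S = -86.0192.
(2,1): S=64.0710. Δ = (V_up−V_dn)/(S_up−S_dn) = (-17.0598−-44.6103)/(72.4002−44.8497) = 1.0000. V = [p*·-17.0598 + (1−p*)·-44.6103]/1.04 = -21.9482. B = V − Δ·S = -86.0192.
(2,2): S=103.4289. Δ = (V_up−V_dn)/(S_up−S_dn) = (27.4147−-17.0598)/(116.8747−72.4002) = 1.0000. V = [p*·27.4147 + (1−p*)·-17.0598]/1.04 = 17.4097. B = V − Δ·S = -86.0192.
(1,0): S=56.7000. Δ = (V_up−V_dn)/(S_up−S_dn) = (-21.9482−-46.3292)/(64.0710−39.6900) = 1.0000. V = [p*·-21.9482 + (1−p*)·-46.3292]/1.04 = -26.0108. B = V − Δ·S = -82.7108.
(1,1): S=91.5300. Δ = (V_up−V_dn)/(S_up−S_dn) = (17.4097−-21.9482)/(103.4289−64.0710) = 1.0000. V = [p*·17.4097 + (1−p*)·-21.9482]/1.04 = 8.8192. B = V − Δ·S = -82.7108.
(0,0): S=81.0000. Δ = (V_up−V_dn)/(S_up−S_dn) = (8.8192−-26.0108)/(91.5300−56.7000) = 1.0000. V = [p*·8.8192 + (1−p*)·-26.0108]/1.04 = 1.4704. B = V − Δ·S = -79.5296.
Self-financing check: at every node Δ·S+B equals the discounted successor values.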